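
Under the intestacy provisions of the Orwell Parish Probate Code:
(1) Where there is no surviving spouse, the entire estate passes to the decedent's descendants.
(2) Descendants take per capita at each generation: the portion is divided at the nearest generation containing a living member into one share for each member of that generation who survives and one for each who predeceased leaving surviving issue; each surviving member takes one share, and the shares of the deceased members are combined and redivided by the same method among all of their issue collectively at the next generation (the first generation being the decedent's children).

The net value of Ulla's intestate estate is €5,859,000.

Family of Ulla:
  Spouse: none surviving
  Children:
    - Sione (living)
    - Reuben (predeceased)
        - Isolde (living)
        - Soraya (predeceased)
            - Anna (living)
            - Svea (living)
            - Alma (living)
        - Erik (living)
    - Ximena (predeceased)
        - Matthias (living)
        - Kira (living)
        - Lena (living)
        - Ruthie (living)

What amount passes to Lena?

The entire €5,859,000 passes to the descendants.
That amount (€5,859,000) is divided at the children's generation into 3 shares of €1,953,000. Sione takes €1,953,000. The 2 shares of the deceased (Reuben and Ximena) are combined into a pool of €3,906,000.
That pool (€3,906,000) is divided at the grandchildren's generation into 7 shares of €558,000. Isolde, Erik, Matthias, Kira, Lena, and Ruthie each take €558,000. The remaining share for the deceased Soraya (€558,000) is carried to the next generation.
That pool (€558,000) is divided at the great-grandchildren's generation equally among Anna, Svea, and Alma: €186,000 each.

Lena receives €558,000.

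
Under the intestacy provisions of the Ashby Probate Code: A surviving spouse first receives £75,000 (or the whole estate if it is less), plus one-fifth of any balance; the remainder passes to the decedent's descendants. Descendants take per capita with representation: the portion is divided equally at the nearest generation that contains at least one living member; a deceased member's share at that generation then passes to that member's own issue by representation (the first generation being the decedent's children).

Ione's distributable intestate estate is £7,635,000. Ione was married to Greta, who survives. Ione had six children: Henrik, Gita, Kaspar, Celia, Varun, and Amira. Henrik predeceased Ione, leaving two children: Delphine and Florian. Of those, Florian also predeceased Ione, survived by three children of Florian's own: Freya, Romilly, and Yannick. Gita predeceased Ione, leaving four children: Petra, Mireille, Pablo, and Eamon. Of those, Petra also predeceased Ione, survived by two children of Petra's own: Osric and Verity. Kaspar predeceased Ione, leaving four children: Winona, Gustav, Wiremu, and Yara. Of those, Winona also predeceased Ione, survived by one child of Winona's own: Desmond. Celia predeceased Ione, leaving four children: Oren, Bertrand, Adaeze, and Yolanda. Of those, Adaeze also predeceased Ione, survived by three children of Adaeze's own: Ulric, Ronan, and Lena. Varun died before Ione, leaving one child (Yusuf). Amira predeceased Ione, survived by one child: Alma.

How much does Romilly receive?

Greta first takes £75,000, leaving a balance of £7,560,000. Greta then takes one-fifth of the balance (£1,512,000), for a total of £1,587,000. The remaining £6,048,000 passes to the descendants.
No child survives, so the initial division is made at the grandchildren's generation.
The descendants' portion (£6,048,000) is divided into 16 shares of £378,000: Delphine, Mireille, Pablo, Eamon, Gustav, Wiremu, Yara, Oren, Bertrand, Yolanda, Yusuf, and Alma each take £378,000; Florian's £378,000 share passes to Florian's issue; Petra's £378,000 share passes to Petra's issue; Winona's £378,000 share passes to Winona's issue; Adaeze's £378,000 share passes to Adaeze's issue.
Florian's share (£378,000) is divided into 3 shares of £126,000: Freya, Romilly, and Yannick each take £126,000.
Petra's share (£378,000) is divided into 2 shares of £189,000: Osric and Verity each take £189,000.
Winona's share (£378,000) passes entirely to Desmond.
Adaeze's share (£378,000) is divided into 3 shares of £126,000: Ulric, Ronan, and Lena each take £126,000.

Romilly receives £126,000.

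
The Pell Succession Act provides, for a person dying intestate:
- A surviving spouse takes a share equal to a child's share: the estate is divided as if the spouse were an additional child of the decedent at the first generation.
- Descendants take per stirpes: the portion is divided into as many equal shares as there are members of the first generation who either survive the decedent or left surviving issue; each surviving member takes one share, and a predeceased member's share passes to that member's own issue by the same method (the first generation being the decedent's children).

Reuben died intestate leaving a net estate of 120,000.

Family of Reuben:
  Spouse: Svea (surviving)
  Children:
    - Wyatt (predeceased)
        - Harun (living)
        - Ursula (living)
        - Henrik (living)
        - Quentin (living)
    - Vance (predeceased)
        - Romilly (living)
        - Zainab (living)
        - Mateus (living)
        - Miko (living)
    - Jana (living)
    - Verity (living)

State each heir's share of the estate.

Svea: 24,000; Harun: 6,000; Ursula: 6,000; Henrik: 6,000; Quentin: 6,000; Romilly: 6,000; Zainab: 6,000; Mateus: 6,000; Miko: 6,000; Jana: 24,000; Verity: 24,000

The spouse counts as an additional share at the children's level, so there are 5 primary shares of 24,000. Svea takes one such share (24,000).
The children's combined portion (96,000) is divided into 4 shares of 24,000: Jana and Verity each take 24,000; Wyatt's 24,000 share passes to Wyatt's issue; Vance's 24,000 share passes to Vance's issue.
Wyatt's share (24,000) is divided into 4 shares of 6,000: Harun, Ursula, Henrik, and Quentin each take 6,000.
Vance's share (24,000) is divided into 4 shares of 6,000: Romilly, Zainab, Mateus, and Miko each take 6,000.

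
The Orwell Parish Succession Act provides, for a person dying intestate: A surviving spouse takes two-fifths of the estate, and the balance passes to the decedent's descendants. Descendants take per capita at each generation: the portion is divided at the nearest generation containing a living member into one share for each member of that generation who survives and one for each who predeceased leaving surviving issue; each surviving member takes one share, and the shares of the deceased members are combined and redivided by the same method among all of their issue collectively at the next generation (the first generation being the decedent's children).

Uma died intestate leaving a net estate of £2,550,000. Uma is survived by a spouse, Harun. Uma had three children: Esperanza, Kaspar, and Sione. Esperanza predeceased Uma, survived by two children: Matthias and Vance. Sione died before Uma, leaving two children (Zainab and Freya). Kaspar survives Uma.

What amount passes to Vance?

Harun takes two-fifths of £2,550,000 = £1,020,000. The remaining £1,530,000 passes to the descendants.
The descendants' portion (£1,530,000) is divided at the children's generation into 3 shares of £510,000. Kaspar takes £510,000. The 2 shares of the deceased (Esperanza and Sione) are combined into a pool of £1,020,000.
That pool (£1,020,000) is divided at the grandchildren's generation equally among Matthias, Vance, Zainab, and Freya: £255,000 each.

Vance receives £255,000.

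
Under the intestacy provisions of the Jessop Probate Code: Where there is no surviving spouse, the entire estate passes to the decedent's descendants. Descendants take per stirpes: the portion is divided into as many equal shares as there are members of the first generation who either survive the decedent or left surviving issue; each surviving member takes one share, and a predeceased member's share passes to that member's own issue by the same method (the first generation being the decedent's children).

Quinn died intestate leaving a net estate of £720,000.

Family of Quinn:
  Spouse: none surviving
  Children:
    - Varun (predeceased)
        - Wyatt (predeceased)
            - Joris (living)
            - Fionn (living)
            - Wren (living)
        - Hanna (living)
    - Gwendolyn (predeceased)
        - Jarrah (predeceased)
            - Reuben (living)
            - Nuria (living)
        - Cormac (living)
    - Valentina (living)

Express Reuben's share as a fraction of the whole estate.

Reuben receives 1/12 of the estate.

The entire £720,000 passes to the descendants.
That amount (£720,000) is divided into 3 shares of £240,000: Valentina takes £240,000; Varun's £240,000 share passes to Varun's issue; Gwendolyn's £240,000 share passes to Gwendolyn's issue.
Varun's share (£240,000) is divided into 2 shares of £120,000: Hanna takes £120,000; Wyatt's £120,000 share passes to Wyatt's issue.
Wyatt's share (£120,000) is divided into 3 shares of £40,000: Joris, Fionn, and Wren each take £40,000.
Gwendolyn's share (£240,000) is divided into 2 shares of £120,000: Cormac takes £120,000; Jarrah's £120,000 share passes to Jarrah's issue.
Jarrah's share (£120,000) is divided into 2 shares of £60,000: Reuben and Nuria each take £60,000.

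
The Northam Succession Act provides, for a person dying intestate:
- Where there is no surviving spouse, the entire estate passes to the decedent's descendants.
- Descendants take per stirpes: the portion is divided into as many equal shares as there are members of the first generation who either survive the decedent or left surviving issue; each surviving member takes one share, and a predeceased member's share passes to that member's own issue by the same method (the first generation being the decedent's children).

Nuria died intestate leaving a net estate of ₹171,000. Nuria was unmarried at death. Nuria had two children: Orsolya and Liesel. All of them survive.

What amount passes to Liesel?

Liesel receives ₹85,500.

The entire ₹171,000 passes to the descendants.
That amount (₹171,000) is divided into 2 shares of ₹85,500: Orsolya and Liesel each take ₹85,500.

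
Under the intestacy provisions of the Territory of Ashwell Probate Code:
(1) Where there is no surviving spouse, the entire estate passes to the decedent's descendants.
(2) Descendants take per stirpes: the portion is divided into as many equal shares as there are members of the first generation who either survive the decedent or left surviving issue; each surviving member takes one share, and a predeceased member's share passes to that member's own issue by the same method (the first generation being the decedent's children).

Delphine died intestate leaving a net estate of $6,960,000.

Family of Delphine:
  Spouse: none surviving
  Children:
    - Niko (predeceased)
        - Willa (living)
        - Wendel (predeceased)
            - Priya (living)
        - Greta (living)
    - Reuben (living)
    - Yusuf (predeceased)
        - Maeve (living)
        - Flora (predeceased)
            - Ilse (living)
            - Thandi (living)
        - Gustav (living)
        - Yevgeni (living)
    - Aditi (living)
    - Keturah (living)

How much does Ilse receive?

The entire $6,960,000 passes to the descendants.
That amount ($6,960,000) is divided into 5 shares of $1,392,000: Reuben, Aditi, and Keturah each take $1,392,000; Niko's $1,392,000 share passes to Niko's issue; Yusuf's $1,392,000 share passes to Yusuf's issue.
Niko's share ($1,392,000) is divided into 3 shares of $464,000: Willa and Greta each take $464,000; Wendel's $464,000 share passes to Wendel's issue.
Wendel's share ($464,000) passes entirely to Priya.
Yusuf's share ($1,392,000) is divided into 4 shares of $348,000: Maeve, Gustav, and Yevgeni each take $348,000; Flora's $348,000 share passes to Flora's issue.
Flora's share ($348,000) is divided into 2 shares of $174,000: Ilse and Thandi each take $174,000.

Ilse receives $174,000.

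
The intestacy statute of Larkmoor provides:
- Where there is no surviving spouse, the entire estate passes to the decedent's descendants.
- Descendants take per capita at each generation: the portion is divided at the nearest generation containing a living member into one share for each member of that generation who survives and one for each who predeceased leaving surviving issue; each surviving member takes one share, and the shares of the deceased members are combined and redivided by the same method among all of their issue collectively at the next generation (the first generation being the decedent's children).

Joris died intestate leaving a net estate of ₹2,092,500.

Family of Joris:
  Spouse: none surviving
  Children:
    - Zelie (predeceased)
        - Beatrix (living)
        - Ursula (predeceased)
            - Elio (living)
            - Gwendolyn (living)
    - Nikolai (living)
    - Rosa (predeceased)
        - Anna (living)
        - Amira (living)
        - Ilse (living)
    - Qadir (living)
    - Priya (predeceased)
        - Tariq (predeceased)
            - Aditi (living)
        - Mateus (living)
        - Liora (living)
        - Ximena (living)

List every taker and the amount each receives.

Beatrix: ₹139,500; Elio: ₹93,000; Gwendolyn: ₹93,000; Nikolai: ₹418,500; Anna: ₹139,500; Amira: ₹139,500; Ilse: ₹139,500; Qadir: ₹418,500; Aditi: ₹93,000; Mateus: ₹139,500; Liora: ₹139,500; Ximena: ₹139,500

The entire ₹2,092,500 passes to the descendants.
That amount (₹2,092,500) is divided at the children's generation into 5 shares of ₹418,500. Nikolai and Qadir each take ₹418,500. The 3 shares of the deceased (Zelie, Rosa, and Priya) are combined into a pool of ₹1,255,500.
That pool (₹1,255,500) is divided at the grandchildren's generation into 9 shares of ₹139,500. Beatrix, Anna, Amira, Ilse, Mateus, Liora, and Ximena each take ₹139,500. The 2 shares of the deceased (Ursula and Tariq) are combined into a pool of ₹279,000.
That pool (₹279,000) is divided at the great-grandchildren's generation equally among Elio, Gwendolyn, and Aditi: ₹93,000 each.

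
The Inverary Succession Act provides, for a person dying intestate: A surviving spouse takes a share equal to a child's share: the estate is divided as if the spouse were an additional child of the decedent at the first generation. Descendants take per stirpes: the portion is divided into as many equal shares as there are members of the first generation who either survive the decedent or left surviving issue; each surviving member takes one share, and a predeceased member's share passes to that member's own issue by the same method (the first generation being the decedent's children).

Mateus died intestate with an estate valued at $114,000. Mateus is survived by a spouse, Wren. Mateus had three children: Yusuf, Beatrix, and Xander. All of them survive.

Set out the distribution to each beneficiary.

The spouse counts as an additional share at the children's level, so there are 4 primary shares of $28,500. Wren takes one such share ($28,500).
The children's combined portion ($85,500) is divided into 3 shares of $28,500: Yusuf, Beatrix, and Xander each take $28,500.

Wren: $28,500; Yusuf: $28,500; Beatrix: $28,500; Xander: $28,500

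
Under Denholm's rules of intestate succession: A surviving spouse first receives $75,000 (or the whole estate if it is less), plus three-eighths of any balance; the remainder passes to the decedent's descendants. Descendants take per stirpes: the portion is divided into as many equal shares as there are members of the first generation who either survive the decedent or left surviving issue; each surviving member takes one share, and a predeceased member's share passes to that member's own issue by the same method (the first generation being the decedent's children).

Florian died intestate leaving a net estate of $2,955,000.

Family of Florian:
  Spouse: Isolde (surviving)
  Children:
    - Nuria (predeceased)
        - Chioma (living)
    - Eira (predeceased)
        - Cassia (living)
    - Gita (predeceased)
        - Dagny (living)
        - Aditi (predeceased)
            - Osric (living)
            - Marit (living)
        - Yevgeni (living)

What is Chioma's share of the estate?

Isolde first takes $75,000, leaving a balance of $2,880,000. Isolde then takes three-eighths of the balance ($1,080,000), for a total of $1,155,000. The remaining $1,800,000 passes to the descendants.
The descendants' portion ($1,800,000) is divided into 3 shares of $600,000: Nuria's $600,000 share passes to Nuria's issue; Eira's $600,000 share passes to Eira's issue; Gita's $600,000 share passes to Gita's issue.
Nuria's share ($600,000) passes entirely to Chioma.
Eira's share ($600,000) passes entirely to Cassia.
Gita's share ($600,000) is divided into 3 shares of $200,000: Dagny and Yevgeni each take $200,000; Aditi's $200,000 share passes to Aditi's issue.
Aditi's share ($200,000) is divided into 2 shares of $100,000: Osric and Marit each take $100,000.

Chioma receives $600,000.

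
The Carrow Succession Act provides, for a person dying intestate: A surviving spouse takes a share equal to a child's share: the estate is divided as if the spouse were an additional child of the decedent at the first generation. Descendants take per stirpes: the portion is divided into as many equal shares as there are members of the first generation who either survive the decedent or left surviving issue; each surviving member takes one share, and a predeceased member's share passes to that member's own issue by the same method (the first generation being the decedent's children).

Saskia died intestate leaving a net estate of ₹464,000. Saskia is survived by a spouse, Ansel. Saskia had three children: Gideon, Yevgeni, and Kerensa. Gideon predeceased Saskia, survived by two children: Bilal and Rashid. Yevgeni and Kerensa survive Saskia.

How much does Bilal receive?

The spouse counts as an additional share at the children's level, so there are 4 primary shares of ₹116,000. Ansel takes one such share (₹116,000).
The children's combined portion (₹348,000) is divided into 3 shares of ₹116,000: Yevgeni and Kerensa each take ₹116,000; Gideon's ₹116,000 share passes to Gideon's issue.
Gideon's share (₹116,000) is divided into 2 shares of ₹58,000: Bilal and Rashid each take ₹58,000.

Bilal receives ₹58,000.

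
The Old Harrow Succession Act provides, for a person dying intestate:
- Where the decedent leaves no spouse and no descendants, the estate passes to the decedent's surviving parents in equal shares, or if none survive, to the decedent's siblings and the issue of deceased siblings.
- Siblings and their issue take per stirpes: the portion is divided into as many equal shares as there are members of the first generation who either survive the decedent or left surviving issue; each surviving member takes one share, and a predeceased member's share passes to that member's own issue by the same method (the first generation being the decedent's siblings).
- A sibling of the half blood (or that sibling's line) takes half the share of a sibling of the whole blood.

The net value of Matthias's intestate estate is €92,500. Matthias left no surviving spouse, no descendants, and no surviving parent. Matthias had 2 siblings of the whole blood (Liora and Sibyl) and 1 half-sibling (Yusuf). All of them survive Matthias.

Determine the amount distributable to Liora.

The entire €92,500 passes to the siblings and their issue.
Counting each half-blood sibling's line as half a unit, there are 5/2 units in €92,500, so one unit is €37,000. Whole-blood lines (Liora and Sibyl) take €37,000 each; half-blood lines (Yusuf) take €18,500 each.

Liora receives €37,000.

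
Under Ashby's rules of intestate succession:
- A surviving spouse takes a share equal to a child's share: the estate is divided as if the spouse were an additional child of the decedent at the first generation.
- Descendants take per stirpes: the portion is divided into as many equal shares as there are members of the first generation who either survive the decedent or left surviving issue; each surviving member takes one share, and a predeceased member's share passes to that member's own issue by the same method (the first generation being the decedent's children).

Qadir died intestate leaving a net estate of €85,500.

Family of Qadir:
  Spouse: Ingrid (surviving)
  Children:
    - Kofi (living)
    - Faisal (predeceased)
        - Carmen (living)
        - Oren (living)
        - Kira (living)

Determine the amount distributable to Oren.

Oren receives €9,500.

The spouse counts as an additional share at the children's level, so there are 3 primary shares of €28,500. Ingrid takes one such share (€28,500).
The children's combined portion (€57,000) is divided into 2 shares of €28,500: Kofi takes €28,500; Faisal's €28,500 share passes to Faisal's issue.
Faisal's share (€28,500) is divided into 3 shares of €9,500: Carmen, Oren, and Kira each take €9,500.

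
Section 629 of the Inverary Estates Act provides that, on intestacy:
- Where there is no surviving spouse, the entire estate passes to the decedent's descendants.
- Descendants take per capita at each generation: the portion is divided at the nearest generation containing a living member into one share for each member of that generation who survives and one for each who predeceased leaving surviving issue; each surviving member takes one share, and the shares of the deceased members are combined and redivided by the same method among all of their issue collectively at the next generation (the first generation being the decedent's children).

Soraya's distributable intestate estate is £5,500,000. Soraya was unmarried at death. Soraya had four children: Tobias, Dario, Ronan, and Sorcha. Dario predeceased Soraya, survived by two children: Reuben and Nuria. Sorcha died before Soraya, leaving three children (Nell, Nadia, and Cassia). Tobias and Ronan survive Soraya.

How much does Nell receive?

Nell receives £550,000.

The entire £5,500,000 passes to the descendants.
That amount (£5,500,000) is divided at the children's generation into 4 shares of £1,375,000. Tobias and Ronan each take £1,375,000. The 2 shares of the deceased (Dario and Sorcha) are combined into a pool of £2,750,000.
That pool (£2,750,000) is divided at the grandchildren's generation equally among Reuben, Nuria, Nell, Nadia, and Cassia: £550,000 each.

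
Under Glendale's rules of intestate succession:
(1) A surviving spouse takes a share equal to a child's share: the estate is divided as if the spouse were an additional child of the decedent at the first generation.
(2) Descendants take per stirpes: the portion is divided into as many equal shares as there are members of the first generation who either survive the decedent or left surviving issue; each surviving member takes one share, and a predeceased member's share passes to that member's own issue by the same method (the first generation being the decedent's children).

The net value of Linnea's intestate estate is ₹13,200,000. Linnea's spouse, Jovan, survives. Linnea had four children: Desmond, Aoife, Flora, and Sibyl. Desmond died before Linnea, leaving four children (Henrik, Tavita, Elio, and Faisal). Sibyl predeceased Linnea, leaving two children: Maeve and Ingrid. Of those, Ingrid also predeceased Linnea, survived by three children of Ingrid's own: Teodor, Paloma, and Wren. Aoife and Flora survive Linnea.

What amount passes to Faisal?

The spouse counts as an additional share at the children's level, so there are 5 primary shares of ₹2,640,000. Jovan takes one such share (₹2,640,000).
The children's combined portion (₹10,560,000) is divided into 4 shares of ₹2,640,000: Aoife and Flora each take ₹2,640,000; Desmond's ₹2,640,000 share passes to Desmond's issue; Sibyl's ₹2,640,000 share passes to Sibyl's issue.
Desmond's share (₹2,640,000) is divided into 4 shares of ₹660,000: Henrik, Tavita, Elio, and Faisal each take ₹660,000.
Sibyl's share (₹2,640,000) is divided into 2 shares of ₹1,320,000: Maeve takes ₹1,320,000; Ingrid's ₹1,320,000 share passes to Ingrid's issue.
Ingrid's share (₹1,320,000) is divided into 3 shares of ₹440,000: Teodor, Paloma, and Wren each take ₹440,000.

Faisal receives ₹660,000.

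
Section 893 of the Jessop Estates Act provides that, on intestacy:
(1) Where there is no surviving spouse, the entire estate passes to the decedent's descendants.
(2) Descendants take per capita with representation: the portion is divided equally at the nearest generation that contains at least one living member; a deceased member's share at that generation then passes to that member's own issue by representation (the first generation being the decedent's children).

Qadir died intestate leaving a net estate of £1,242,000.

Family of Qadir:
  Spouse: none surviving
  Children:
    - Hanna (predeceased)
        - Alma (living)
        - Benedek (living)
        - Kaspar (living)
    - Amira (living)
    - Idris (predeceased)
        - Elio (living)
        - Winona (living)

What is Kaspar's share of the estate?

The entire £1,242,000 passes to the descendants.
That amount (£1,242,000) is divided into 3 shares of £414,000: Amira takes £414,000; Hanna's £414,000 share passes to Hanna's issue; Idris's £414,000 share passes to Idris's issue.
Hanna's share (£414,000) is divided into 3 shares of £138,000: Alma, Benedek, and Kaspar each take £138,000.
Idris's share (£414,000) is divided into 2 shares of £207,000: Elio and Winona each take £207,000.

Kaspar receives £138,000.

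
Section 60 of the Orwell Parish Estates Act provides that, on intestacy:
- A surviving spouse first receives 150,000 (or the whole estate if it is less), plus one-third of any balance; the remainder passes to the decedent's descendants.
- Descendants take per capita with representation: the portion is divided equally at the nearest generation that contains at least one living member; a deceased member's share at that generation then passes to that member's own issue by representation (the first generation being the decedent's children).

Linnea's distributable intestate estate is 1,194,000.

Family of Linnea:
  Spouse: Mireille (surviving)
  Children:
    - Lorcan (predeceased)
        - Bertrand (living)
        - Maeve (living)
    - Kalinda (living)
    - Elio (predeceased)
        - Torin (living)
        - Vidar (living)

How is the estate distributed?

Mireille: 498,000; Bertrand: 116,000; Maeve: 116,000; Kalinda: 232,000; Torin: 116,000; Vidar: 116,000

Mireille first takes 150,000, leaving a balance of 1,044,000. Mireille then takes one-third of the balance (348,000), for a total of 498,000. The remaining 696,000 passes to the descendants.
The descendants' portion (696,000) is divided into 3 shares of 232,000: Kalinda takes 232,000; Lorcan's 232,000 share passes to Lorcan's issue; Elio's 232,000 share passes to Elio's issue.
Lorcan's share (232,000) is divided into 2 shares of 116,000: Bertrand and Maeve each take 116,000.
Elio's share (232,000) is divided into 2 shares of 116,000: Torin and Vidar each take 116,000.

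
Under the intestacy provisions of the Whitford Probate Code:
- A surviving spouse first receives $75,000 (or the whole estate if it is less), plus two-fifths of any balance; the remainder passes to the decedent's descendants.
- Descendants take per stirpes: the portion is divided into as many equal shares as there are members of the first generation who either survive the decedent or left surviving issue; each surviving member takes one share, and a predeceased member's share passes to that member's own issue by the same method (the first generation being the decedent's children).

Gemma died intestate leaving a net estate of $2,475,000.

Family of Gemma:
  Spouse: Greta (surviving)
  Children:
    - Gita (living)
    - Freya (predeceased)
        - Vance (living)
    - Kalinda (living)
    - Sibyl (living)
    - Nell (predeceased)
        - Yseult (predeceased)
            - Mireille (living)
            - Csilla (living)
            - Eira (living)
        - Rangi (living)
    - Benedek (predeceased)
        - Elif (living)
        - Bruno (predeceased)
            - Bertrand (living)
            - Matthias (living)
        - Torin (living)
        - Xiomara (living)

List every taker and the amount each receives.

Greta: $1,035,000; Gita: $240,000; Vance: $240,000; Kalinda: $240,000; Sibyl: $240,000; Mireille: $40,000; Csilla: $40,000; Eira: $40,000; Rangi: $120,000; Elif: $60,000; Bertrand: $30,000; Matthias: $30,000; Torin: $60,000; Xiomara: $60,000

Greta first takes $75,000, leaving a balance of $2,400,000. Greta then takes two-fifths of the balance ($960,000), for a total of $1,035,000. The remaining $1,440,000 passes to the descendants.
The descendants' portion ($1,440,000) is divided into 6 shares of $240,000: Gita, Kalinda, and Sibyl each take $240,000; Freya's $240,000 share passes to Freya's issue; Nell's $240,000 share passes to Nell's issue; Benedek's $240,000 share passes to Benedek's issue.
Freya's share ($240,000) passes entirely to Vance.
Nell's share ($240,000) is divided into 2 shares of $120,000: Rangi takes $120,000; Yseult's $120,000 share passes to Yseult's issue.
Yseult's share ($120,000) is divided into 3 shares of $40,000: Mireille, Csilla, and Eira each take $40,000.
Benedek's share ($240,000) is divided into 4 shares of $60,000: Elif, Torin, and Xiomara each take $60,000; Bruno's $60,000 share passes to Bruno's issue.
Bruno's share ($60,000) is divided into 2 shares of $30,000: Bertrand and Matthias each take $30,000.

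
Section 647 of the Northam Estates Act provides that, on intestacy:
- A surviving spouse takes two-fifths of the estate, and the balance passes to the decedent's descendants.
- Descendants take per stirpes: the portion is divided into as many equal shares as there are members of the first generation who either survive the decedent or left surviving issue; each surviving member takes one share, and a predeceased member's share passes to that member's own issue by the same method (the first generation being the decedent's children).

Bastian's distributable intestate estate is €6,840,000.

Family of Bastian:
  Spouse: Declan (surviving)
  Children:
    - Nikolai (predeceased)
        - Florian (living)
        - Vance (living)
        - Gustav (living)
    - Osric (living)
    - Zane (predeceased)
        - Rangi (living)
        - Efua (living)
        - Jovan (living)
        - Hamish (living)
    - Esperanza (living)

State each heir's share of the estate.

Declan: €2,736,000; Florian: €342,000; Vance: €342,000; Gustav: €342,000; Osric: €1,026,000; Rangi: €256,500; Efua: €256,500; Jovan: €256,500; Hamish: €256,500; Esperanza: €1,026,000

Declan takes two-fifths of €6,840,000 = €2,736,000. The remaining €4,104,000 passes to the descendants.
The descendants' portion (€4,104,000) is divided into 4 shares of €1,026,000: Osric and Esperanza each take €1,026,000; Nikolai's €1,026,000 share passes to Nikolai's issue; Zane's €1,026,000 share passes to Zane's issue.
Nikolai's share (€1,026,000) is divided into 3 shares of €342,000: Florian, Vance, and Gustav each take €342,000.
Zane's share (€1,026,000) is divided into 4 shares of €256,500: Rangi, Efua, Jovan, and Hamish each take €256,500.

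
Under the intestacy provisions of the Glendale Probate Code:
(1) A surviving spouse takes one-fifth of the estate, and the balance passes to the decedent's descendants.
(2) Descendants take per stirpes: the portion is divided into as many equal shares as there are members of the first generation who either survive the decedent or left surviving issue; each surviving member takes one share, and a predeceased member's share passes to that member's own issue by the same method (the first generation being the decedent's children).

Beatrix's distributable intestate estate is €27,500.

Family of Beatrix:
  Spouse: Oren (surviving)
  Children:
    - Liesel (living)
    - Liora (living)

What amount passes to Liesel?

Oren takes one-fifth of €27,500 = €5,500. The remaining €22,000 passes to the descendants.
The descendants' portion (€22,000) is divided into 2 shares of €11,000: Liesel and Liora each take €11,000.

Liesel receives €11,000.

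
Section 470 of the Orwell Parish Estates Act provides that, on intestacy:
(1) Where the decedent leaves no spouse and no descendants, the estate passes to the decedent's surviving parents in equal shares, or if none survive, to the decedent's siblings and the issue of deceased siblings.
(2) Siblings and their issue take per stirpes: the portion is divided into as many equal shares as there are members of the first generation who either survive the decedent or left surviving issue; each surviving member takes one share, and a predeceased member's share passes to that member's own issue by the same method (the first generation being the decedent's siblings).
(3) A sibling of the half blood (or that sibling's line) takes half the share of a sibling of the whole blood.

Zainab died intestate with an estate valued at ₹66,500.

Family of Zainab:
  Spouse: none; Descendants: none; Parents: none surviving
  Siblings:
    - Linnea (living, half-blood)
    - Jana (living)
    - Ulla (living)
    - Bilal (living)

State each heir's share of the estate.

Linnea: ₹9,500; Jana: ₹19,000; Ulla: ₹19,000; Bilal: ₹19,000

The entire ₹66,500 passes to the siblings and their issue.
Counting each half-blood sibling's line as half a unit, there are 7/2 units in ₹66,500, so one unit is ₹19,000. Whole-blood lines (Jana, Ulla, and Bilal) take ₹19,000 each; half-blood lines (Linnea) take ₹9,500 each.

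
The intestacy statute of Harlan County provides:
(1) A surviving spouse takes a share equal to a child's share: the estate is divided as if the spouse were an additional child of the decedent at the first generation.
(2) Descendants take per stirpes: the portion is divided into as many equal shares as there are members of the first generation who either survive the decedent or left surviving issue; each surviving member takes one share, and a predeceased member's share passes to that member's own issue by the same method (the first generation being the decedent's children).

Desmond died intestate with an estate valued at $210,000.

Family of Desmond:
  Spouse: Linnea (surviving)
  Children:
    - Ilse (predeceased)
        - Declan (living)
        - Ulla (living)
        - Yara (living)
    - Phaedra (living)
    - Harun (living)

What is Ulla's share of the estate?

The spouse counts as an additional share at the children's level, so there are 4 primary shares of $52,500. Linnea takes one such share ($52,500).
The children's combined portion ($157,500) is divided into 3 shares of $52,500: Phaedra and Harun each take $52,500; Ilse's $52,500 share passes to Ilse's issue.
Ilse's share ($52,500) is divided into 3 shares of $17,500: Declan, Ulla, and Yara each take $17,500.

Ulla receives $17,500.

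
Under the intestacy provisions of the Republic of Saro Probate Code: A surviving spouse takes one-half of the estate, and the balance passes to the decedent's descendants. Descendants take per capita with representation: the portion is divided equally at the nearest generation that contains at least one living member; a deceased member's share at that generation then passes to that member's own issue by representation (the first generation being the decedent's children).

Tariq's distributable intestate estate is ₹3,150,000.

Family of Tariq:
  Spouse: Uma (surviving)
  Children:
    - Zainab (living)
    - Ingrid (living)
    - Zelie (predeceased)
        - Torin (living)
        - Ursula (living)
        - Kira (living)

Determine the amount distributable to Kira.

Uma takes one-half of ₹3,150,000 = ₹1,575,000. The remaining ₹1,575,000 passes to the descendants.
The descendants' portion (₹1,575,000) is divided into 3 shares of ₹525,000: Zainab and Ingrid each take ₹525,000; Zelie's ₹525,000 share passes to Zelie's issue.
Zelie's share (₹525,000) is divided into 3 shares of ₹175,000: Torin, Ursula, and Kira each take ₹175,000.

Kira receives ₹175,000.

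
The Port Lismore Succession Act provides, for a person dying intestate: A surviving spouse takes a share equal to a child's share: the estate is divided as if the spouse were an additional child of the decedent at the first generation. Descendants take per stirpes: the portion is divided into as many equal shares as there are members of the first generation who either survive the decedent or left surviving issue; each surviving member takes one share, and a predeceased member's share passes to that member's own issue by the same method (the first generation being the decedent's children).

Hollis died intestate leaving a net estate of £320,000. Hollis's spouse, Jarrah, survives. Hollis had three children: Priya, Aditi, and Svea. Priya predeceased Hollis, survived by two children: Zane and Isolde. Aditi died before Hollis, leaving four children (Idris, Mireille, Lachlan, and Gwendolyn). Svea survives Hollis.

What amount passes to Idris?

The spouse counts as an additional share at the children's level, so there are 4 primary shares of £80,000. Jarrah takes one such share (£80,000).
The children's combined portion (£240,000) is divided into 3 shares of £80,000: Svea takes £80,000; Priya's £80,000 share passes to Priya's issue; Aditi's £80,000 share passes to Aditi's issue.
Priya's share (£80,000) is divided into 2 shares of £40,000: Zane and Isolde each take £40,000.
Aditi's share (£80,000) is divided into 4 shares of £20,000: Idris, Mireille, Lachlan, and Gwendolyn each take £20,000.

Idris receives £20,000.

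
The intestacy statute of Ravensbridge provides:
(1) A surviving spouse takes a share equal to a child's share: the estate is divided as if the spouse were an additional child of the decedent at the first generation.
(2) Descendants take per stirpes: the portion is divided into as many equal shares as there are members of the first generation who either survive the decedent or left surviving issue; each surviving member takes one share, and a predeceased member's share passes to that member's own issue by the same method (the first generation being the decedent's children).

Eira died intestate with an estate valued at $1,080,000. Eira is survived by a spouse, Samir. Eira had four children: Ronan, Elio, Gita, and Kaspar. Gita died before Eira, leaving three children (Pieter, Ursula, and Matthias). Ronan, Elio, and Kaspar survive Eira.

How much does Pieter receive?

Pieter receives $72,000.

The spouse counts as an additional share at the children's level, so there are 5 primary shares of $216,000. Samir takes one such share ($216,000).
The children's combined portion ($864,000) is divided into 4 shares of $216,000: Ronan, Elio, and Kaspar each take $216,000; Gita's $216,000 share passes to Gita's issue.
Gita's share ($216,000) is divided into 3 shares of $72,000: Pieter, Ursula, and Matthias each take $72,000.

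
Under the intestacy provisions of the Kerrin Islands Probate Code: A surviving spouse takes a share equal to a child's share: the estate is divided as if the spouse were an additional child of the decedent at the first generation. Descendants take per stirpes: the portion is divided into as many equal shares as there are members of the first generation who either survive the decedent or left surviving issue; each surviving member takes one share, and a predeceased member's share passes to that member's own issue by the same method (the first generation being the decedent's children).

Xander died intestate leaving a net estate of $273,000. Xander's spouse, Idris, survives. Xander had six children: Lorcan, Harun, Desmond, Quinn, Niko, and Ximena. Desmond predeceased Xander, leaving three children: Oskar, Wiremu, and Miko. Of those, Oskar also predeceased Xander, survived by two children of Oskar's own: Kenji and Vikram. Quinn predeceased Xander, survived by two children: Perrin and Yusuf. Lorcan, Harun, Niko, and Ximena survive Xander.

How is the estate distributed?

The spouse counts as an additional share at the children's level, so there are 7 primary shares of $39,000. Idris takes one such share ($39,000).
The children's combined portion ($234,000) is divided into 6 shares of $39,000: Lorcan, Harun, Niko, and Ximena each take $39,000; Desmond's $39,000 share passes to Desmond's issue; Quinn's $39,000 share passes to Quinn's issue.
Desmond's share ($39,000) is divided into 3 shares of $13,000: Wiremu and Miko each take $13,000; Oskar's $13,000 share passes to Oskar's issue.
Oskar's share ($13,000) is divided into 2 shares of $6,500: Kenji and Vikram each take $6,500.
Quinn's share ($39,000) is divided into 2 shares of $19,500: Perrin and Yusuf each take $19,500.

Idris: $39,000; Lorcan: $39,000; Harun: $39,000; Kenji: $6,500; Vikram: $6,500; Wiremu: $13,000; Miko: $13,000; Perrin: $19,500; Yusuf: $19,500; Niko: $39,000; Ximena: $39,000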